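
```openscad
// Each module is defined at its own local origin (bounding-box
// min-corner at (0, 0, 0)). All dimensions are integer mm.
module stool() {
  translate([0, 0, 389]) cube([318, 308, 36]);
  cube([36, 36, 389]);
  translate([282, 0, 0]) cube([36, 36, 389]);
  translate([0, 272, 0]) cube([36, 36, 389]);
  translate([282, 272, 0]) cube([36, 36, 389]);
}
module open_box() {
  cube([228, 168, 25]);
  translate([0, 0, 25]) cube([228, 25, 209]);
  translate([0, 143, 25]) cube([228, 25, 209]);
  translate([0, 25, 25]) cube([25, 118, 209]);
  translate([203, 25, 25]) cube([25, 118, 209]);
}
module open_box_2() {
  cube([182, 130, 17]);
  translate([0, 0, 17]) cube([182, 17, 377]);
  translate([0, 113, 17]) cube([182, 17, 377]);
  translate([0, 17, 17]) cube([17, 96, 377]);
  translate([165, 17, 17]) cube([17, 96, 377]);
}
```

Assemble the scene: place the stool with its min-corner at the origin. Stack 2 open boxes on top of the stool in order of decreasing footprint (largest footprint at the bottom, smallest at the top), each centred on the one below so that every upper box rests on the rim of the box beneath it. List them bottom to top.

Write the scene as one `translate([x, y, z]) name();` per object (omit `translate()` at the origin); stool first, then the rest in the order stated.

stool();
translate([45, 70, 425]) open_box();
translate([68, 89, 659]) open_box_2();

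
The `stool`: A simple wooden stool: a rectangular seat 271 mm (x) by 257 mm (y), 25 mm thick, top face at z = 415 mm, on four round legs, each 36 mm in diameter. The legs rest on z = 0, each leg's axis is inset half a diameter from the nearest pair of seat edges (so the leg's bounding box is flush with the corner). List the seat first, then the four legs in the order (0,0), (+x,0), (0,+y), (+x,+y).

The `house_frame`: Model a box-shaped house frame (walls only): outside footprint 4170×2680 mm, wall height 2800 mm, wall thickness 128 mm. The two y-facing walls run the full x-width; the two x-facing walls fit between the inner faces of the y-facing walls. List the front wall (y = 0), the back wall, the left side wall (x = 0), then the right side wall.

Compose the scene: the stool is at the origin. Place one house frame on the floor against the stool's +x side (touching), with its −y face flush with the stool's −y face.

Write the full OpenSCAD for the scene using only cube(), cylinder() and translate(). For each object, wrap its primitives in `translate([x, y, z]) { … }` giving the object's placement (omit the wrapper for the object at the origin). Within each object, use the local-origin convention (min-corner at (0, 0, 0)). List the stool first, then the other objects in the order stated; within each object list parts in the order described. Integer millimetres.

translate([0, 0, 390]) cube([271, 257, 25]);
translate([18, 18, 0]) cylinder(h = 390, r = 18);
translate([253, 18, 0]) cylinder(h = 390, r = 18);
translate([18, 239, 0]) cylinder(h = 390, r = 18);
translate([253, 239, 0]) cylinder(h = 390, r = 18);
translate([271, 0, 0]) {
  cube([4170, 128, 2800]);
  translate([0, 2552, 0]) cube([4170, 128, 2800]);
  translate([0, 128, 0]) cube([128, 2424, 2800]);
  translate([4042, 128, 0]) cube([128, 2424, 2800]);
}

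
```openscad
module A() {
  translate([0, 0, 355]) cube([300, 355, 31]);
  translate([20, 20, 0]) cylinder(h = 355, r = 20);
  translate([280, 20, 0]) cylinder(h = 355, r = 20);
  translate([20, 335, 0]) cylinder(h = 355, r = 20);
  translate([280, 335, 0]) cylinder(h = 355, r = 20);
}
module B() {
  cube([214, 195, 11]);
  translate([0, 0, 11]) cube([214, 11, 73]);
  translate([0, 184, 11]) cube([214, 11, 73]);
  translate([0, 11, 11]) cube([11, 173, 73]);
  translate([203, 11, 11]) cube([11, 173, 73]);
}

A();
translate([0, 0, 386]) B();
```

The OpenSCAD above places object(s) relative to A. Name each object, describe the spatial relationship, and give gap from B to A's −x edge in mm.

The open box's min-x is at 0; the stool's min-x is 0; gap = 0 mm.

A is a stool. B is an open box. The open box is on top of the stool. The gap from the open box to the stool's −x edge is 0 mm.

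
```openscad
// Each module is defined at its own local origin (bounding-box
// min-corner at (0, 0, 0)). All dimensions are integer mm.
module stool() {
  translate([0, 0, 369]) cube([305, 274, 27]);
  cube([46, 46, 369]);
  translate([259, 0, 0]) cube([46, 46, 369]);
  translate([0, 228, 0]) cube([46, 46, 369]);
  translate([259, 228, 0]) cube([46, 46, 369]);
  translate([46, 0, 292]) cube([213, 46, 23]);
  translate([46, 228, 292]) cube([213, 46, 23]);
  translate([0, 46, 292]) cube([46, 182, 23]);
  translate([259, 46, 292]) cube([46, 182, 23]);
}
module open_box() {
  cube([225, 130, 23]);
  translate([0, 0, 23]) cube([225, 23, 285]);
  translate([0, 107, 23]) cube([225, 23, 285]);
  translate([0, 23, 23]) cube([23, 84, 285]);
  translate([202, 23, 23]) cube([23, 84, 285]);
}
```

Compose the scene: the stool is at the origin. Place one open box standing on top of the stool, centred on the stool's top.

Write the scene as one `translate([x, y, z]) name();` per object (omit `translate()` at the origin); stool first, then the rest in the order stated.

stool();
translate([40, 72, 396]) open_box();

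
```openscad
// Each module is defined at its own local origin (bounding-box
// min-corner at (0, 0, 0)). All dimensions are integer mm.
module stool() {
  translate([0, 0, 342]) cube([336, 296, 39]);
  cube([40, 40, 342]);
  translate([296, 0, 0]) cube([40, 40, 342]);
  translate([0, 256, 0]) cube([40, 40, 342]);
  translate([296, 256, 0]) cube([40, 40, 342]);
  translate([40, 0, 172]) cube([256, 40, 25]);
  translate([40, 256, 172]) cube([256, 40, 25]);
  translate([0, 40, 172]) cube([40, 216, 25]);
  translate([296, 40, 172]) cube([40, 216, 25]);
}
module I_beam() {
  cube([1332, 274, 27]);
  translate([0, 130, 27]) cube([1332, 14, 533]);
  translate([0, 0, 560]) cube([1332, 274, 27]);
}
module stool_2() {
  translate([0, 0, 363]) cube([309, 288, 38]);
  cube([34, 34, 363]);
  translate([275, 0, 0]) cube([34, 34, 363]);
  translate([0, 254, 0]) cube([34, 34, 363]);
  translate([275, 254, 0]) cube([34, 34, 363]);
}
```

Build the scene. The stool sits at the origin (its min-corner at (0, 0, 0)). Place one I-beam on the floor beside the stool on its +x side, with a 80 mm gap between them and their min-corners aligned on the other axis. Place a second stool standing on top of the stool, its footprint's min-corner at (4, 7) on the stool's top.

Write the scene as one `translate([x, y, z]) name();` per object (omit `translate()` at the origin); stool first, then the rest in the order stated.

stool();
translate([416, 0, 0]) I_beam();
translate([4, 7, 381]) stool_2();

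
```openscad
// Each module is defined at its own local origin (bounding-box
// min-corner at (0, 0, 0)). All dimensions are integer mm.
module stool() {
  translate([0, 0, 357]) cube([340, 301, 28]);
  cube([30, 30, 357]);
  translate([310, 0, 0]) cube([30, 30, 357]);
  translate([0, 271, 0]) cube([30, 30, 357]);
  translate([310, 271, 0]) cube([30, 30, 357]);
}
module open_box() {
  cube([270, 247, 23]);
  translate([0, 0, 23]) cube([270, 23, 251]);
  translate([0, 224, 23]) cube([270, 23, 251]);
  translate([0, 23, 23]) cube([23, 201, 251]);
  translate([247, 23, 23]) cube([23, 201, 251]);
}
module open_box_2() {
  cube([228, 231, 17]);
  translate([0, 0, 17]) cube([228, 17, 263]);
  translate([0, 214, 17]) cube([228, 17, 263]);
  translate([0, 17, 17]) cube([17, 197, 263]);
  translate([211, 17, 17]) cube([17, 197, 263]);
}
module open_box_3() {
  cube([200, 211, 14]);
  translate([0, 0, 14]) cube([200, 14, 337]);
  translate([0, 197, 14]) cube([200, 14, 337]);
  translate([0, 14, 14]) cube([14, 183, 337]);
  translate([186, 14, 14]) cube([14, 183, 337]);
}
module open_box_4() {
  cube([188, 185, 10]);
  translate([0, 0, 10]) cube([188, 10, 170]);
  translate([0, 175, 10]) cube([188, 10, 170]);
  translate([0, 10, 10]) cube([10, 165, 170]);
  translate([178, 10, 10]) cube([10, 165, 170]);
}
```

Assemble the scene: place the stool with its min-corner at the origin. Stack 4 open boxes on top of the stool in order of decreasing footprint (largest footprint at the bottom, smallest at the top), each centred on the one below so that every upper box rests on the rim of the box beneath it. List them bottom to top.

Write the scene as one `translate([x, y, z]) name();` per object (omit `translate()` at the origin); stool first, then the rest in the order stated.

stool();
translate([35, 27, 385]) open_box();
translate([56, 35, 659]) open_box_2();
translate([70, 45, 939]) open_box_3();
translate([76, 58, 1290]) open_box_4();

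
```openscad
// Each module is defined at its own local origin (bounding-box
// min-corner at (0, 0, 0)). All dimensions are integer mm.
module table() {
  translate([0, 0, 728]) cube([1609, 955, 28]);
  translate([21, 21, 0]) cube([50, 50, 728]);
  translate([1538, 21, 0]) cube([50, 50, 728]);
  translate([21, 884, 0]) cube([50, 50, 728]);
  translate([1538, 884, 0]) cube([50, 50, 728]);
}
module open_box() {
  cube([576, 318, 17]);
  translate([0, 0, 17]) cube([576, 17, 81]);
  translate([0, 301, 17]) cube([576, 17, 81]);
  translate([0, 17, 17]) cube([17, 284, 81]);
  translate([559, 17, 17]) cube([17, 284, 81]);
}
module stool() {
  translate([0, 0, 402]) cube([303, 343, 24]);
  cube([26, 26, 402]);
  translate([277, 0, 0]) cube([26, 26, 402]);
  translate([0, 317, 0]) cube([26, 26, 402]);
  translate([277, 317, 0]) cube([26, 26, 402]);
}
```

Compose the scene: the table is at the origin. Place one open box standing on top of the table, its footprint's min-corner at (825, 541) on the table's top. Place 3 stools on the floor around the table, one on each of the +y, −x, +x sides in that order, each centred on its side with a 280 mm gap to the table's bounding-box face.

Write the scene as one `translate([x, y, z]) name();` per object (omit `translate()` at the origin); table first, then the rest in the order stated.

table();
translate([825, 541, 756]) open_box();
translate([653, 1235, 0]) stool();
translate([-583, 306, 0]) stool();
translate([1889, 306, 0]) stool();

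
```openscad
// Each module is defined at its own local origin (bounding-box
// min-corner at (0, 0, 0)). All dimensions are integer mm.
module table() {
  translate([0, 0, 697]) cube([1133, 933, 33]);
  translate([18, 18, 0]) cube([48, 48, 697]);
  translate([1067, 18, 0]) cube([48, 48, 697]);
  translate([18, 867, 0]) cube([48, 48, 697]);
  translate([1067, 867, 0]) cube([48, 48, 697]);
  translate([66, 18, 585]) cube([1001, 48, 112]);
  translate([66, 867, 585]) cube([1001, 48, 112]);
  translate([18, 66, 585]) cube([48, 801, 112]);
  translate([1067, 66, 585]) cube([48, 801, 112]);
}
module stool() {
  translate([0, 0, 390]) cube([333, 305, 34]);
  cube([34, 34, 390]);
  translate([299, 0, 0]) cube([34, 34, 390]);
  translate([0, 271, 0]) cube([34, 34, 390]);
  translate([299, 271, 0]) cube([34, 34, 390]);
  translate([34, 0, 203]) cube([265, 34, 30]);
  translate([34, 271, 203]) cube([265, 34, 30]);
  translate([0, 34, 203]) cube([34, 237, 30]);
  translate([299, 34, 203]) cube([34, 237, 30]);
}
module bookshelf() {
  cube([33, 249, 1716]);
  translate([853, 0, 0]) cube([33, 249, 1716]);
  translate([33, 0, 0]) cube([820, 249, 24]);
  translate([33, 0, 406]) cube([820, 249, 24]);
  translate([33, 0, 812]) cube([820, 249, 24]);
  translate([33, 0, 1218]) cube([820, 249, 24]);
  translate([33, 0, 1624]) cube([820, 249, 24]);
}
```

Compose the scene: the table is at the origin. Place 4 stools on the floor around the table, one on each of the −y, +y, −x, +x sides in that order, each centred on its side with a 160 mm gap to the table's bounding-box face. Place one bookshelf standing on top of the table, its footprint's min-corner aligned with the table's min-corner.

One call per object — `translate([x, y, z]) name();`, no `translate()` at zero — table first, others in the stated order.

table();
translate([400, -465, 0]) stool();
translate([400, 1093, 0]) stool();
translate([-493, 314, 0]) stool();
translate([1293, 314, 0]) stool();
translate([0, 0, 730]) bookshelf();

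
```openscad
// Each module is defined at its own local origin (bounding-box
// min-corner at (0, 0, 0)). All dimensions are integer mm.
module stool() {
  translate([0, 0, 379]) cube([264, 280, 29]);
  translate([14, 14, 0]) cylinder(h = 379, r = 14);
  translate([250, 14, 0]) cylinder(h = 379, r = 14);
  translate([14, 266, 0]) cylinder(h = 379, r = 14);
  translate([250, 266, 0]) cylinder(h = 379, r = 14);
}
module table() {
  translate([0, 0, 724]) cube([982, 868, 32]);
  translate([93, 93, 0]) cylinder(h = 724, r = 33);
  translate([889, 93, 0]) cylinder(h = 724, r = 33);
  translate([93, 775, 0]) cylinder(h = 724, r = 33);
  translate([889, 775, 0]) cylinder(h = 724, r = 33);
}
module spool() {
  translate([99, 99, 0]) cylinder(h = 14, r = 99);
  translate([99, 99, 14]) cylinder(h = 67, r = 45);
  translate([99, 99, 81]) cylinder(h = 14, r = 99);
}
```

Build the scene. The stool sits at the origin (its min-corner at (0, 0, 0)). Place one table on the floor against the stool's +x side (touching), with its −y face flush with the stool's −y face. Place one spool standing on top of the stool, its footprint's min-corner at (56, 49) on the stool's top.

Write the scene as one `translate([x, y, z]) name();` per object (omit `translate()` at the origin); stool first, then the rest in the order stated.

stool();
translate([264, 0, 0]) table();
translate([56, 49, 408]) spool();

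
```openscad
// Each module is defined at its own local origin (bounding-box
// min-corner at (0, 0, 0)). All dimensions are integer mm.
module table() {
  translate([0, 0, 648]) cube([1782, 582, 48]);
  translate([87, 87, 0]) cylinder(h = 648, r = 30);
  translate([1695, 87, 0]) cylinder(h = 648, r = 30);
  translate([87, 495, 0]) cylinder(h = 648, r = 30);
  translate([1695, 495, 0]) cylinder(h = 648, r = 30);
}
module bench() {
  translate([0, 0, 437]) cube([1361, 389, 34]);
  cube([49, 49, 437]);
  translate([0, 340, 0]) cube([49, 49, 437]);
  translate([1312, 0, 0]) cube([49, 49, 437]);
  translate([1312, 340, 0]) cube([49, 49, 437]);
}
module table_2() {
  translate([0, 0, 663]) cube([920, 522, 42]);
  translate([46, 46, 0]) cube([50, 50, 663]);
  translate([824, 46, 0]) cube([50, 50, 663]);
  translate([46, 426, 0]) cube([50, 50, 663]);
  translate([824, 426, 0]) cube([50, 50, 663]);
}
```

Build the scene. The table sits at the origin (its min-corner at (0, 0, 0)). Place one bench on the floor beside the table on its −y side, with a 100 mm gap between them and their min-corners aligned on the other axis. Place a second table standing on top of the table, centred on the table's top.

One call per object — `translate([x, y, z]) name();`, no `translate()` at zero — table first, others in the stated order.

table();
translate([0, -489, 0]) bench();
translate([431, 30, 696]) table_2();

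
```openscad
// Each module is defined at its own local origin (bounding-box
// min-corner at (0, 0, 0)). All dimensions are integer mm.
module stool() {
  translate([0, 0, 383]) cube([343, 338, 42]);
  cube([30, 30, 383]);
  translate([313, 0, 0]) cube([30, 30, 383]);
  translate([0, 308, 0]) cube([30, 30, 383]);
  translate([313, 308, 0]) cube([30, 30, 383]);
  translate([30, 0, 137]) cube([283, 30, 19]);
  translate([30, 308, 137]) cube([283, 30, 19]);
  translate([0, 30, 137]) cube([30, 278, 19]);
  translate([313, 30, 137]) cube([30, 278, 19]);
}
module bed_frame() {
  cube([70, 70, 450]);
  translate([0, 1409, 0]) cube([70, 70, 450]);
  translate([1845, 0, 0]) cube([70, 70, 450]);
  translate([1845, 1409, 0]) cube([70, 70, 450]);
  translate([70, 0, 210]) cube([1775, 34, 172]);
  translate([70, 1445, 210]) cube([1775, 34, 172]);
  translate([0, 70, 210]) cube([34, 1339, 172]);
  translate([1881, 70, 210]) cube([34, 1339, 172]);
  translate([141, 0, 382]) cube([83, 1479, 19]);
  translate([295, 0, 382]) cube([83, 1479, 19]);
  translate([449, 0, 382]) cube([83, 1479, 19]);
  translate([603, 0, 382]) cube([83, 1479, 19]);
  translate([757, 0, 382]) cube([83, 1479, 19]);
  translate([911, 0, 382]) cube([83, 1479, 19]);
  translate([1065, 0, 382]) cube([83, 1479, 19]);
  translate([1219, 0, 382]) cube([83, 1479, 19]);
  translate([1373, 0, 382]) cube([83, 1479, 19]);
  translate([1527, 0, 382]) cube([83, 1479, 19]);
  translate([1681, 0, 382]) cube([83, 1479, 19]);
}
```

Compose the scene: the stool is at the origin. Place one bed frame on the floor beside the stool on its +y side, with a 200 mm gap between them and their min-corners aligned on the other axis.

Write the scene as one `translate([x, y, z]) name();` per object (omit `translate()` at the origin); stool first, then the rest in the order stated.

stool();
translate([0, 538, 0]) bed_frame();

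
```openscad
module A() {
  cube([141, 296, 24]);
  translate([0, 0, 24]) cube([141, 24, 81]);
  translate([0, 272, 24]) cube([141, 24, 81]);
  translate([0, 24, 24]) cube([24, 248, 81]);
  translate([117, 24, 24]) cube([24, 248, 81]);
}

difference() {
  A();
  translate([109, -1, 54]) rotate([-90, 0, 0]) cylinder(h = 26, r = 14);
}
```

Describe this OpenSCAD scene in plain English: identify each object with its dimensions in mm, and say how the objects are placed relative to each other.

A is an open storage box with external size 141×296×105 mm and wall thickness 24 mm (the base is also 24 mm thick). The base covers the whole footprint; the four walls stand on the base, with the y-facing walls full-width and the x-facing walls fitting between their inner faces.

The open box has a circular hole of radius 14 mm through its front wall, centred at (x = 109, z = 54).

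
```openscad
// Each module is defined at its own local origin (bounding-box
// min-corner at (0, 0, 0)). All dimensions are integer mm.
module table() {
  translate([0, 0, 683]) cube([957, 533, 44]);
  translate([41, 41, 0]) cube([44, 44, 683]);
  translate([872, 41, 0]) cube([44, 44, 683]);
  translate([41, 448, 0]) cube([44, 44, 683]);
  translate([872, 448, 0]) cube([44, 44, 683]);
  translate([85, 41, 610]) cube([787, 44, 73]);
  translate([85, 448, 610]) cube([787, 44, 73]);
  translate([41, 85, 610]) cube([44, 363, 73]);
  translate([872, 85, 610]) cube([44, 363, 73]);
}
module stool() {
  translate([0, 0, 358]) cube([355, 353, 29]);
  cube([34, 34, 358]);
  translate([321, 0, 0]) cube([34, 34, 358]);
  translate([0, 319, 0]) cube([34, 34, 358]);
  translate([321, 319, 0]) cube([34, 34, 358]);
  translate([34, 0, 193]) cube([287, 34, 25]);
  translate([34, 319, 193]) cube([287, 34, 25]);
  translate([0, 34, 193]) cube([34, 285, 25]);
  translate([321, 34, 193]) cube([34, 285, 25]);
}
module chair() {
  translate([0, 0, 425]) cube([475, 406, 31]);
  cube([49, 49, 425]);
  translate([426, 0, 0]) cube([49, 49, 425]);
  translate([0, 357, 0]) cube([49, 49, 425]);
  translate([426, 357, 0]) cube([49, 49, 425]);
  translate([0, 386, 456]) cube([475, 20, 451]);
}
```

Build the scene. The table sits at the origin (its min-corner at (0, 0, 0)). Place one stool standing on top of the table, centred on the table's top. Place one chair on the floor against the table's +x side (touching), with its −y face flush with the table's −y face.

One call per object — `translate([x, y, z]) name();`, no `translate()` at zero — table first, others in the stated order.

table();
translate([301, 90, 727]) stool();
translate([957, 0, 0]) chair();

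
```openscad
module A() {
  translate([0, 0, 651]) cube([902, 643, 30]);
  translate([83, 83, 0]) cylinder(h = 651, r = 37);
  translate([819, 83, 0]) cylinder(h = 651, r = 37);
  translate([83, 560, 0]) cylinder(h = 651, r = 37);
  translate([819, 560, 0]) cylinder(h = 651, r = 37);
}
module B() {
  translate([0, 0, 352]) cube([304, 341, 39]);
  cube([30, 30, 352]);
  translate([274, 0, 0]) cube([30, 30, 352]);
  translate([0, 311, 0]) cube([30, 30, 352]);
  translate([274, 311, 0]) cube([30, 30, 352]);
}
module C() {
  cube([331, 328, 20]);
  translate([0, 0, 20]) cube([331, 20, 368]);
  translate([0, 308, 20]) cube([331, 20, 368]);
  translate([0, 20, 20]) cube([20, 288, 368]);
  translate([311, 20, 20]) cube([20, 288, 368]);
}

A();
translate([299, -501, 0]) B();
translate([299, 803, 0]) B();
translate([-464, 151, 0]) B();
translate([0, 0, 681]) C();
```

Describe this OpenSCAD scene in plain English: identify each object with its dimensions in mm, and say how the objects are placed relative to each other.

A is a rectangular dining table. The top is 902×643×30 mm with its upper surface at z = 681 mm. It stands on four round legs of 74 mm diameter, each leg's bounding box inset 46 mm from the nearest pair of top edges, running from the floor to the underside of the top.

B is a simple wooden stool: a rectangular seat 304 mm (x) by 341 mm (y), 39 mm thick, top face at z = 391 mm, on four square legs, each 30×30 mm in cross-section. The legs rest on z = 0, each flush with a corner of the seat.

C is an open storage box with external size 331×328×388 mm and wall thickness 20 mm (the base is also 20 mm thick). The base covers the whole footprint; the four walls stand on the base, with the y-facing walls full-width and the x-facing walls fitting between their inner faces.

Three stools sit around the table at the −y, +y, −x sides. The open box is on top of the table.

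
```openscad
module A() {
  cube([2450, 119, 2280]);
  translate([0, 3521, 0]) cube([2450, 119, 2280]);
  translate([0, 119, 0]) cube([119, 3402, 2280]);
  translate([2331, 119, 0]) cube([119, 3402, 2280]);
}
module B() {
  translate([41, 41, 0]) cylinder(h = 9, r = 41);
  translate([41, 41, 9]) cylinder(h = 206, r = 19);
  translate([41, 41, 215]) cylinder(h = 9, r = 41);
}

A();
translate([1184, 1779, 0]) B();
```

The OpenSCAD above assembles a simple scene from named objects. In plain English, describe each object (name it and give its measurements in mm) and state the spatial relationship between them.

A is the wall frame of a small rectangular building: four walls, each 2280 mm tall and 119 mm thick, enclosing a footprint 2450 mm (x) by 3640 mm (y) outside-to-outside, with no floor or roof. The front and back walls (the −y and +y sides) span the full width; the two side walls fit between them.

B is a spool: two coaxial disc flanges of radius 41 mm and thickness 9 mm, joined by a core cylinder of radius 19 mm and height 206 mm. The lower flange rests on z = 0 and the three cylinders share a vertical axis.

The spool sits inside the house frame, centred.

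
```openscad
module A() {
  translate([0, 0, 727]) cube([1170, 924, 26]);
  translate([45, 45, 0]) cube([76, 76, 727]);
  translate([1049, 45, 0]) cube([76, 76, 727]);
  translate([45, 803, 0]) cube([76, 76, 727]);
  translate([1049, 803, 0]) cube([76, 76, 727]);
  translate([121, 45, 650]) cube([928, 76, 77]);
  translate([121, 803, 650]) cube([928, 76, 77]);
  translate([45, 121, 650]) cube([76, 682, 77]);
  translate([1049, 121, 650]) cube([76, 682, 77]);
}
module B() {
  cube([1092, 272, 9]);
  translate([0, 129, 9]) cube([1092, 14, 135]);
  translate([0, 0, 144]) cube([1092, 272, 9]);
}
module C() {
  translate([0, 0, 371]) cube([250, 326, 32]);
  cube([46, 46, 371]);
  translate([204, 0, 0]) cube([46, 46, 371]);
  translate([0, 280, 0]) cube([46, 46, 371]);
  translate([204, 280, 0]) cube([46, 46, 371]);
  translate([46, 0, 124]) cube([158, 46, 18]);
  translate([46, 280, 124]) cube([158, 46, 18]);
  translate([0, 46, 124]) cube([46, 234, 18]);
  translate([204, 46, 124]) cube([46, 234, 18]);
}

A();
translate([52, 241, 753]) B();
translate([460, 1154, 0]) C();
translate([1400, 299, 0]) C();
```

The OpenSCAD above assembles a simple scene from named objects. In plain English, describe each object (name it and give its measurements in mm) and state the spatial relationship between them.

A is a table: top 1170 mm (x) × 924 mm (y), 26 mm thick, upper face at z = 753 mm, on four 76×76 mm square legs, each inset 45 mm from the nearest pair of top edges, running from z = 0 to the bottom of the top. Four apron rails, 76 mm thick and 77 mm tall, run between adjacent legs with their top edges flush with the underside of the top and their outer faces flush with the legs' outer faces.

B is an I-beam lying along x, 1092 mm long. Overall section height 153 mm. Two flanges 272 mm wide (y) and 9 mm thick, one on the floor and one at the top; a web 14 mm thick runs between them, centred on the flange width.

C is a four-legged stool. The seat is a 250×326×32 mm slab whose top surface is at z = 403 mm; four square legs, each 46×46 mm in cross-section, run from the floor (z = 0) to the underside of the seat, each flush with a corner of the seat. Four stretchers, 46 mm wide and 18 mm tall, connect adjacent legs with their undersides at z = 124 mm, each running between the inner faces of the legs it joins and aligned with the legs' outer faces on the other axis.

The I-beam is on top of the table. Two stools sit around the table at the +y, +x sides.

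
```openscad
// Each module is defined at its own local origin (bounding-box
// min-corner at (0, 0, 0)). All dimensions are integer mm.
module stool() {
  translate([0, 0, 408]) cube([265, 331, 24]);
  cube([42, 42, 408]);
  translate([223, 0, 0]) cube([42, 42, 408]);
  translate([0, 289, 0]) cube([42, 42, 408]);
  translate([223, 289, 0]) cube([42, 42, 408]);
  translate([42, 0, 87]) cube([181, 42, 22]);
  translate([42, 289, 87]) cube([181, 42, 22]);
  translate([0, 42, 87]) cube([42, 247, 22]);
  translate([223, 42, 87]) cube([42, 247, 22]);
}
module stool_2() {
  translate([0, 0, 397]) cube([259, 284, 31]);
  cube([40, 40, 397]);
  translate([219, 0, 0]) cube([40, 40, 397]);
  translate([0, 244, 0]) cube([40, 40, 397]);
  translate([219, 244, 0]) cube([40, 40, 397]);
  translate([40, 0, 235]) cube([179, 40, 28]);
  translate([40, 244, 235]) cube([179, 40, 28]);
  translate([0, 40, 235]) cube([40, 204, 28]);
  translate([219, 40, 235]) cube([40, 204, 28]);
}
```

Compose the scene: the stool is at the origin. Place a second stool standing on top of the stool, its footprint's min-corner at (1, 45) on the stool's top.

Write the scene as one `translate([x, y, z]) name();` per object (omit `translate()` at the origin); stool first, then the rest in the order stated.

stool();
translate([1, 45, 432]) stool_2();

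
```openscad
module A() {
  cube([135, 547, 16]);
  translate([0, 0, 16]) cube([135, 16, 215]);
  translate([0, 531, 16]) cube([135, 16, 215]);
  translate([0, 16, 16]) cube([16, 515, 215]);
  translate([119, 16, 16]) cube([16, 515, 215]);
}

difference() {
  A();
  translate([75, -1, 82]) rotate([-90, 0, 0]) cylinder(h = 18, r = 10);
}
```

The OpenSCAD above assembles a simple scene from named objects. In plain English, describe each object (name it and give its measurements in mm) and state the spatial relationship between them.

A is an open storage box with external size 135×547×231 mm and wall thickness 16 mm (the base is also 16 mm thick). The base covers the whole footprint; the four walls stand on the base, with the y-facing walls full-width and the x-facing walls fitting between their inner faces.

The open box has a circular hole of radius 10 mm through its front wall, centred at (x = 75, z = 82).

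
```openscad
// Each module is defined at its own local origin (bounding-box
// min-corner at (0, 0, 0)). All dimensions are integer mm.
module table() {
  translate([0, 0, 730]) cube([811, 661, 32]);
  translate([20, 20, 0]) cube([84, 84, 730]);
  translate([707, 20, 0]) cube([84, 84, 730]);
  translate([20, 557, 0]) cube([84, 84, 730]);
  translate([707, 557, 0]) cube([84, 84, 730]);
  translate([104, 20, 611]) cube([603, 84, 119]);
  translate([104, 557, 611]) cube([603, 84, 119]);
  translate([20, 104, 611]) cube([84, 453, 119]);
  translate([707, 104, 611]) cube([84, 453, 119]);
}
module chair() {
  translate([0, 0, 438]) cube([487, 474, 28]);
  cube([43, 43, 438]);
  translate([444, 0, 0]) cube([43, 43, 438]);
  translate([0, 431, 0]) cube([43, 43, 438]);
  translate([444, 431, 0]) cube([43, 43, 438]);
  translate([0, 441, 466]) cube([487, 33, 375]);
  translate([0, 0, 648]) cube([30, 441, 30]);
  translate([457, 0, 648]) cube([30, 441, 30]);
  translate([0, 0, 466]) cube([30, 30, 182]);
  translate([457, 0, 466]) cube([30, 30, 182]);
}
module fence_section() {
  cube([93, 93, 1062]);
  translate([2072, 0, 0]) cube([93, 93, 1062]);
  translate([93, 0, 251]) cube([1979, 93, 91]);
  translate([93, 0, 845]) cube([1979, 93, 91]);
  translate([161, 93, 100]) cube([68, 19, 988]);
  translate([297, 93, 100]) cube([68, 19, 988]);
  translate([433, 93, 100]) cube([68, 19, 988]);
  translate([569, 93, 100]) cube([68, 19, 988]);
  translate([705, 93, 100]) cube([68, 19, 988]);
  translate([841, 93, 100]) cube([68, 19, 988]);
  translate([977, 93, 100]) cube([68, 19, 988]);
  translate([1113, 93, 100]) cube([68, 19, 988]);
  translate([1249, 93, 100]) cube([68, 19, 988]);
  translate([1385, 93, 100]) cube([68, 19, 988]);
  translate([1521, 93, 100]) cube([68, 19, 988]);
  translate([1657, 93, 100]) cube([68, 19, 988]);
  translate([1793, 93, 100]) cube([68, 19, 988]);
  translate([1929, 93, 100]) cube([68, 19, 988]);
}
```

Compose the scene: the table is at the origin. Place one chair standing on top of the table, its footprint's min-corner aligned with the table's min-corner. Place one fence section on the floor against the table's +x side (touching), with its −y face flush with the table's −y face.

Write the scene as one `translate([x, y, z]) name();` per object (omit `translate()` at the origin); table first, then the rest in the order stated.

table();
translate([0, 0, 762]) chair();
translate([811, 0, 0]) fence_section();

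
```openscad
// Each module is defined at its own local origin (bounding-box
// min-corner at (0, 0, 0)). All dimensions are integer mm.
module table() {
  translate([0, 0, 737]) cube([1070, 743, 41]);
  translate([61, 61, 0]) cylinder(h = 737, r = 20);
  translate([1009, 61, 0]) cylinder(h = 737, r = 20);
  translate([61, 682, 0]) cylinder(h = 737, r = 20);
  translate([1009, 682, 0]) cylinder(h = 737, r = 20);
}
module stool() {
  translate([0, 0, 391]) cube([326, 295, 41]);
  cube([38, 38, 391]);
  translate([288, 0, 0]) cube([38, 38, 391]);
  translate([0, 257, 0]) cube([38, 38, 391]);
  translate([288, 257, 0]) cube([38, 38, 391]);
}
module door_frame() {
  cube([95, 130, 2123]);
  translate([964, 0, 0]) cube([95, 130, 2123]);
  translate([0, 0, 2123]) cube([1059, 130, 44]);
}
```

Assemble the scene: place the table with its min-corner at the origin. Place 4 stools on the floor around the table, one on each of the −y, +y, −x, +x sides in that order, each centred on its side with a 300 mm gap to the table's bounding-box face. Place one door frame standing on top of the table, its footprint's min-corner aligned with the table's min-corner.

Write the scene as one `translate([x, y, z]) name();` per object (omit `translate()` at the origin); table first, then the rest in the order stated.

table();
translate([372, -595, 0]) stool();
translate([372, 1043, 0]) stool();
translate([-626, 224, 0]) stool();
translate([1370, 224, 0]) stool();
translate([0, 0, 778]) door_frame();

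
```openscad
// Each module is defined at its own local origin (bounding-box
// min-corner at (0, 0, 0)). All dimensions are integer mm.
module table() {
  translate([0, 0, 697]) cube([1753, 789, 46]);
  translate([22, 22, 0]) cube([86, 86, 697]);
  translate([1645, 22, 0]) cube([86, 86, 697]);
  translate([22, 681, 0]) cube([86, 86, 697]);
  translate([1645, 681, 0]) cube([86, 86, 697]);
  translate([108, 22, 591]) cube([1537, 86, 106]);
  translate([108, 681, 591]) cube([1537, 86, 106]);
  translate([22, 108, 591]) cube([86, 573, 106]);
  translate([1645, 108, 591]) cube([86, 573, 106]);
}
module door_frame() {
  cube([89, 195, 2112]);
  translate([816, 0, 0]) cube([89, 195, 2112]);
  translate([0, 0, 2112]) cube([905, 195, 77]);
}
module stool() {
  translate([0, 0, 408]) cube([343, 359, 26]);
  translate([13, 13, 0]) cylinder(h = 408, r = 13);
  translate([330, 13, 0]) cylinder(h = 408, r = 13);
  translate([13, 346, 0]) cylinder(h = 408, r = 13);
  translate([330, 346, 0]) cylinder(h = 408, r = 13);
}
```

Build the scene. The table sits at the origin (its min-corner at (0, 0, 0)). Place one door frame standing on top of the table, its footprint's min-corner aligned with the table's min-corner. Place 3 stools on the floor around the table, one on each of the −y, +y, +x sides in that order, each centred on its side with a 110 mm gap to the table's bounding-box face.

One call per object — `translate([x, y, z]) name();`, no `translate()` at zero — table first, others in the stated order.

table();
translate([0, 0, 743]) door_frame();
translate([705, -469, 0]) stool();
translate([705, 899, 0]) stool();
translate([1863, 215, 0]) stool();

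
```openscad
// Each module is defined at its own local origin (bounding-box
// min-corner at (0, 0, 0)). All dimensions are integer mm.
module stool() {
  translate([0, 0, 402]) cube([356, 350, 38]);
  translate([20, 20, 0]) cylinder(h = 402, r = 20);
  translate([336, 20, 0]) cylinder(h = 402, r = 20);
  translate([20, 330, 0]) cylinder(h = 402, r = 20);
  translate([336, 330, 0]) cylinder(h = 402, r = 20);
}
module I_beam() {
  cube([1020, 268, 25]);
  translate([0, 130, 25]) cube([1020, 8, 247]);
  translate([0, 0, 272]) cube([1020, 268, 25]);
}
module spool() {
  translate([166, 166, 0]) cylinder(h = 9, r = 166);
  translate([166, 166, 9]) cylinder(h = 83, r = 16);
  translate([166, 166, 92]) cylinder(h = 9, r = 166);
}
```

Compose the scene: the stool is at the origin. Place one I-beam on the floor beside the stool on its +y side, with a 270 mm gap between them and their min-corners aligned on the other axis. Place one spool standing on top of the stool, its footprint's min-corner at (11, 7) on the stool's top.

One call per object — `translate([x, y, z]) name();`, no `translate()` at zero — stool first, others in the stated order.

stool();
translate([0, 620, 0]) I_beam();
translate([11, 7, 440]) spool();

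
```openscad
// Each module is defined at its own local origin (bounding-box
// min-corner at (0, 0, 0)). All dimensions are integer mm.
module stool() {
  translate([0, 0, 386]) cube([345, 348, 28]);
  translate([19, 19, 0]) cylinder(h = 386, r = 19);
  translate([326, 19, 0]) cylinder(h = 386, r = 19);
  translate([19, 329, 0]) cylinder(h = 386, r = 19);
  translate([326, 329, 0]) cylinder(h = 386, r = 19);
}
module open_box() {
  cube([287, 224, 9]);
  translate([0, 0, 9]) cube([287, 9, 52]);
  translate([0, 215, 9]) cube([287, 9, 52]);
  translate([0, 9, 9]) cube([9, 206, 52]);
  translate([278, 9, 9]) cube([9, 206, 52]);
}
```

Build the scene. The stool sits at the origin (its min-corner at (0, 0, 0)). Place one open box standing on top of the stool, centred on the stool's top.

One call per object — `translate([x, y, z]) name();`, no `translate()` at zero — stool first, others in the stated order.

stool();
translate([29, 62, 414]) open_box();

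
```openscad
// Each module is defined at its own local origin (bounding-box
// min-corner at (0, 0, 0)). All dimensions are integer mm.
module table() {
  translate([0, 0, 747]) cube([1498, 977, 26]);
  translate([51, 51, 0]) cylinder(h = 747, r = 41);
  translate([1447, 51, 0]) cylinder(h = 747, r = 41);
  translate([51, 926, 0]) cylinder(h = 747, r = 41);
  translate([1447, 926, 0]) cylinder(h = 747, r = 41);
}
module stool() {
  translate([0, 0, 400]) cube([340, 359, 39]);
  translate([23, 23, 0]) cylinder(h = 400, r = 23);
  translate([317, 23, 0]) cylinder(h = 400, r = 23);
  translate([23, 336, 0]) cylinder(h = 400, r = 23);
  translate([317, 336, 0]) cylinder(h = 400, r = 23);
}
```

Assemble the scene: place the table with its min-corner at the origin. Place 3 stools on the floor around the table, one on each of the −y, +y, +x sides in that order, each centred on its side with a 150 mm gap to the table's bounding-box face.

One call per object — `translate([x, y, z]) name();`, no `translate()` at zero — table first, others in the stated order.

table();
translate([579, -509, 0]) stool();
translate([579, 1127, 0]) stool();
translate([1648, 309, 0]) stool();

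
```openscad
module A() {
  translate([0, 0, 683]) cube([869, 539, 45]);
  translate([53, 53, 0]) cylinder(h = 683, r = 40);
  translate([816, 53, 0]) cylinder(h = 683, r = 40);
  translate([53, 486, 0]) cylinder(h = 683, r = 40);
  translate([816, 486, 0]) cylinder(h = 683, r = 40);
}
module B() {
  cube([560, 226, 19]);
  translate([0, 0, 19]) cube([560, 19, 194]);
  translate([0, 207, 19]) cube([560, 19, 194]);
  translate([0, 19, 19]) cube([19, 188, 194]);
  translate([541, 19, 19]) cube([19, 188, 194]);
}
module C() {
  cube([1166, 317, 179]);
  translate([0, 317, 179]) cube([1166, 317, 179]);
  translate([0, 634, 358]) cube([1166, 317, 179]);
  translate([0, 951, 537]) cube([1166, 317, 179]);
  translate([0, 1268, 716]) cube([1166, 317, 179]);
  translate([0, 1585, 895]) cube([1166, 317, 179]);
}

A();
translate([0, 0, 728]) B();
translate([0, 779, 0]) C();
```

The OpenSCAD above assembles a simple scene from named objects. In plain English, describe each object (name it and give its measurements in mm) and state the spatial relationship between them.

A is a table with a 869×539 mm rectangular top, 45 mm thick, top surface at z = 728 mm, supported by four round legs of 80 mm diameter, each leg's bounding box inset 13 mm from the nearest pair of top edges, running from the floor.

B is an open-topped rectangular box: outside dimensions 560×226×213 mm, with a uniform wall and base thickness of 19 mm. The base is a full 560×226 slab on the floor; four walls sit on top of the base. The front and back walls (the −y and +y sides) span the full width; the two side walls fit between them.

C is a straight staircase of 6 solid steps. Each step is 1166 mm wide (x), 317 mm deep (y, the going) and 179 mm tall (the rise). The first step rests on the floor; each subsequent step sits one going further in +y and one rise higher in +z, directly behind and above the previous step with no overlap.

The open box is on top of the table. The staircase is on the floor beside the table on its +y side.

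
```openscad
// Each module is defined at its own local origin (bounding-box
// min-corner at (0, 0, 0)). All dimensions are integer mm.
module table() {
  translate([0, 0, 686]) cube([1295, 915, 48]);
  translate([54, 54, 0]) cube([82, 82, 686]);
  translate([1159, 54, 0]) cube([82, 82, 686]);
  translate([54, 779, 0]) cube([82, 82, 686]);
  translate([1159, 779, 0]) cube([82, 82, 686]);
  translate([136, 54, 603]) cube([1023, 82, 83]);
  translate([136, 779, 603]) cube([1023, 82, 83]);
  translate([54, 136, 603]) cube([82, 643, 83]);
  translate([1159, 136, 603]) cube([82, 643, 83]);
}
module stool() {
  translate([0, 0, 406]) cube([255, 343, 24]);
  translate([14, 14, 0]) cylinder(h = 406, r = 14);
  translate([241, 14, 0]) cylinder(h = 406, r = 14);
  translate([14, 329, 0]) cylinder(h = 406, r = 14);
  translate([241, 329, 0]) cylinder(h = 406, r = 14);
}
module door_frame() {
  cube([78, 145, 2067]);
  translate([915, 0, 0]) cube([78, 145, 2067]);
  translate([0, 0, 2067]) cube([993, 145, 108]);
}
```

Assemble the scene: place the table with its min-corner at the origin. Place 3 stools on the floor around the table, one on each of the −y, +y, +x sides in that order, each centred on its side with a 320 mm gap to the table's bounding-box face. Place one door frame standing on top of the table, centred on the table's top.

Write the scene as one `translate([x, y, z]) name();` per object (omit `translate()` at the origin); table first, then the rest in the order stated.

table();
translate([520, -663, 0]) stool();
translate([520, 1235, 0]) stool();
translate([1615, 286, 0]) stool();
translate([151, 385, 734]) door_frame();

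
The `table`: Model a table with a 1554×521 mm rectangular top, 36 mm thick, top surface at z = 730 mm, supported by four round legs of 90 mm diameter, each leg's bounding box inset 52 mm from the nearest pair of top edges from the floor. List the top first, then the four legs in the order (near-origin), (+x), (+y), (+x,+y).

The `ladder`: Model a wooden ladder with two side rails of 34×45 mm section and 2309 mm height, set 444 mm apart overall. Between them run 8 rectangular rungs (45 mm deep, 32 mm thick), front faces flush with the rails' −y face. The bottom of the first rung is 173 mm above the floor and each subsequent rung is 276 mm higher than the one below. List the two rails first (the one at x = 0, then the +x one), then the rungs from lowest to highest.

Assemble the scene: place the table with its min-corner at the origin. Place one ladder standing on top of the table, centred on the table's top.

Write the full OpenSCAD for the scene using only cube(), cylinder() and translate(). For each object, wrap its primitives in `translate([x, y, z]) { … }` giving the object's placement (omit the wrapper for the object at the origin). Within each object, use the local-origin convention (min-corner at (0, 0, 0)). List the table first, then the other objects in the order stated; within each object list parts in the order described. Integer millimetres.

translate([0, 0, 694]) cube([1554, 521, 36]);
translate([97, 97, 0]) cylinder(h = 694, r = 45);
translate([1457, 97, 0]) cylinder(h = 694, r = 45);
translate([97, 424, 0]) cylinder(h = 694, r = 45);
translate([1457, 424, 0]) cylinder(h = 694, r = 45);
translate([555, 238, 730]) {
  cube([34, 45, 2309]);
  translate([410, 0, 0]) cube([34, 45, 2309]);
  translate([34, 0, 173]) cube([376, 45, 32]);
  translate([34, 0, 449]) cube([376, 45, 32]);
  translate([34, 0, 725]) cube([376, 45, 32]);
  translate([34, 0, 1001]) cube([376, 45, 32]);
  translate([34, 0, 1277]) cube([376, 45, 32]);
  translate([34, 0, 1553]) cube([376, 45, 32]);
  translate([34, 0, 1829]) cube([376, 45, 32]);
  translate([34, 0, 2105]) cube([376, 45, 32]);
}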